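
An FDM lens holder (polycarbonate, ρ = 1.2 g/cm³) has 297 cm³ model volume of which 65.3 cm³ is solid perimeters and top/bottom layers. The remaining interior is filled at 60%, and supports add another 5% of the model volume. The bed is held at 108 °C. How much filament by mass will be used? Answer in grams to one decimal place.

263.0 g

Interior volume = 297 − 65.3 = 231.7 cm³.
Deposited infill = 0.60 × 231.7 = 139.02 cm³.
Support = 0.05 × 297, so 14.85 cm³.
Deposited volume = 65.3 + 139.02 + 14.85 = 219.17 cm³.
Mass = 219.17 × 1.2, so 263.004 g.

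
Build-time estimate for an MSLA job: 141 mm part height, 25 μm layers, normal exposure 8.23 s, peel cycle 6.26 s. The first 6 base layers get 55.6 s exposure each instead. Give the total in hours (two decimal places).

Layer count = ceil(141 / 0.025) = 5640.
Bottom layers = 6 × (55.6 + 6.26), so 371.16 s.
Normal layers: 5634 × (8.23 + 6.26) → 81636.66 s.
Sum: 371.16 + 81636.66 = 82007.82 s → 22.78 hours.

22.78 hours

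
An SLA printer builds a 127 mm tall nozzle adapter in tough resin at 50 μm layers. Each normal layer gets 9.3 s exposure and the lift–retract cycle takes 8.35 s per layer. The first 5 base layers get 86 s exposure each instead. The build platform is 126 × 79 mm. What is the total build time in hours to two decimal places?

Layers = ⌈127/0.05⌉ = 2540.
Base layers: 5 × (86 + 8.35) → 471.75 s.
Remaining layers = 2535 × (9.3 + 8.35), so 44742.75 s.
Total = 471.75 + 44742.75 = 45214.5 s = 12.56 hours.

12.56 hours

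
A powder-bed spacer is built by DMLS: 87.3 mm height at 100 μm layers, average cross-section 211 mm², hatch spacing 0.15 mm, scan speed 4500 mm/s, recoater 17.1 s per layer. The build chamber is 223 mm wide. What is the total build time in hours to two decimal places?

4.22 hours

Layers = ⌈87.3/0.1⌉ = 873.
Per-layer scan distance: 211 / 0.15 → 1406.7 mm.
Scan time per layer = 1406.7 / 4500, so 0.3126 s.
Layer cycle = 0.3126 + 17.1, so 17.4126 s.
Total: 873 × 17.4126 s = 15201.1998 s → 4.22 hours.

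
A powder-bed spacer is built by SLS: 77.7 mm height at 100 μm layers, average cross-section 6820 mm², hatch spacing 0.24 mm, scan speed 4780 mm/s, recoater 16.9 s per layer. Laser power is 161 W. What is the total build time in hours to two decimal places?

Layers = ⌈77.7/0.1⌉ = 777.
Scan path per layer = 6820 / 0.24, so 28416.7 mm.
Laser time per layer = 28416.7 / 4780, so 5.9449 s.
Per-layer time: 5.9449 + 16.9 → 22.8449 s.
777 layers × 22.8449 s/layer = 17750.4873 s, i.e. 4.93 hours.

4.93 hours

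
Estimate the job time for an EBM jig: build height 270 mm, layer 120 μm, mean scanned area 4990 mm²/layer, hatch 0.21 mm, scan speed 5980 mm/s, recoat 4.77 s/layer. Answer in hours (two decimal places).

5.46 hours

Number of layers: 270 / 0.12 → 2250 (rounded up).
Hatch length per layer = 4990 / 0.21, so 23761.9 mm.
Scan time per layer = 23761.9 / 5980 = 3.9736 s.
Time per layer = 3.9736 + 4.77 = 8.7436 s.
Build time = 2250 × 8.7436 = 19673.1 s = 5.46 hours.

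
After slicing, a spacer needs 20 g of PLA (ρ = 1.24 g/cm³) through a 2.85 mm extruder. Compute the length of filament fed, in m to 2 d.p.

Volume = 20 g / 1.24 g·cm⁻³ = 16.129 cm³ = 16129 mm³.
A = π r² = π × 1.425² = 6.3794 mm².
L = V/A = 16129/6.3794 = 2528.29 mm → 2.53 m.

2.53 m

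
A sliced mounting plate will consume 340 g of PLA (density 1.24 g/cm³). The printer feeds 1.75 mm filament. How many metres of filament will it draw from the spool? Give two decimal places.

Extruded volume: 340/1.24 = 274.1935 cm³ (274193.5 mm³).
Filament cross-section = π × (1.75/2)² = 2.4053 mm².
L = V/A = 274193.5/2.4053 = 113995.55 mm → 114.00 m.

114.00 m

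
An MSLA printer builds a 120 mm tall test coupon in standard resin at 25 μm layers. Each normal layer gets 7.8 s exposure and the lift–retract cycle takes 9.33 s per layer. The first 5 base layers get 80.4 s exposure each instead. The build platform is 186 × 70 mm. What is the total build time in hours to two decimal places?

22.94 hours

Layer count = ceil(120 / 0.025) = 4800.
Base layers = 5 × (80.4 + 9.33) = 448.65 s.
Regular layers = 4795 × (7.8 + 9.33), so 82138.35 s.
Sum: 448.65 + 82138.35 = 82587 s → 22.94 hours.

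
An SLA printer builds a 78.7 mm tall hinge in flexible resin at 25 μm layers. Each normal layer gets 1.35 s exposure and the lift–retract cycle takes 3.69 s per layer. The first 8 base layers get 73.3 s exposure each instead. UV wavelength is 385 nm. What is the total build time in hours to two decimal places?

Layer count = ceil(78.7 / 0.025) = 3148.
Base layers: 8 × (73.3 + 3.69) → 615.92 s.
Regular layers: 3140 × (1.35 + 3.69) → 15825.6 s.
Sum: 615.92 + 15825.6 = 16441.52 s → 4.57 hours.

4.57 hours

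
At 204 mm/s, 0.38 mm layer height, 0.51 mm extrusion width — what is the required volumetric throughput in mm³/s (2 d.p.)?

Bead cross-section = 0.38 × 0.51 = 0.1938 mm².
Q = v·A = 204 × 0.1938 = 39.54 mm³/s.

39.54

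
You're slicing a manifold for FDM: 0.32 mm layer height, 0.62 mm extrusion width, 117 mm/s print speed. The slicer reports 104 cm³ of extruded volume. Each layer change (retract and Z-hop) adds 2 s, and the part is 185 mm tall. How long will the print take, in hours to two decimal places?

1.57 hours

Bead cross-section = 0.32 × 0.62, so 0.1984 mm².
Path length: 104000 mm³ / 0.1984 mm² → 524193.5 mm.
Extrusion time = 524193.5 / 117 = 4480.3 s.
Number of layers: 185 / 0.32 → 579 (rounded up).
Non-print overhead: 579 × 2 → 1158 s.
Altogether 4480.3 + 1158 = 5638.3 s, i.e. 1.57 hours.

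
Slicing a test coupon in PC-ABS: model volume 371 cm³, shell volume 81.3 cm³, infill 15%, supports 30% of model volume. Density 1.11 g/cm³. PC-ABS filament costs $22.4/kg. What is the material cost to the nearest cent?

$5.87

Volume inside the shell = 371 − 81.3 = 289.7 cm³.
Deposited infill = 0.15 × 289.7 = 43.455 cm³.
Support = 0.30 × 371, so 111.3 cm³.
Total extruded = 81.3 + 43.455 + 111.3 = 236.055 cm³.
Mass = 236.055 × 1.11 = 262.02105 g.
At $22.4/kg: 262.02105/1000 × 22.4 = $5.87.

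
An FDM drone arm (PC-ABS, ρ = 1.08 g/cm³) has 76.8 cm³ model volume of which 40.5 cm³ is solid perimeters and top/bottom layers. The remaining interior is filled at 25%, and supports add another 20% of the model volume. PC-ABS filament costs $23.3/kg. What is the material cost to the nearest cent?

$1.63

Infill region = 76.8 − 40.5 = 36.3 cm³.
Infill volume = 0.25 × 36.3 = 9.075 cm³.
Support = 0.20 × 76.8, so 15.36 cm³.
Total extruded: 40.5 + 9.075 + 15.36 → 64.935 cm³.
Mass = 64.935 × 1.08 = 70.1298 g.
Cost = 70.1298 g / 1000 × $23.3/kg = $1.63.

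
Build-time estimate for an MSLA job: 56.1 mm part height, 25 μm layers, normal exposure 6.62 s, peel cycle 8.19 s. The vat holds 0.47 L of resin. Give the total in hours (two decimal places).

Number of layers: 56.1 / 0.025 → 2244 (rounded up).
Per-layer time = 6.62 + 8.19 = 14.81 s.
Total = 2244 × 14.81 = 33233.64 s = 9.23 hours.

9.23 hours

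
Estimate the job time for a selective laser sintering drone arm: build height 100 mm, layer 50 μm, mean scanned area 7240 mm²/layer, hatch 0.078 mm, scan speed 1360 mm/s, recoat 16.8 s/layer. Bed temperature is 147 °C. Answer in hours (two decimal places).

47.25 hours

Number of layers: 100 / 0.05 → 2000 (rounded up).
Per-layer scan distance: 7240 / 0.078 → 92820.5 mm.
Laser time per layer = 92820.5 / 1360, so 68.2504 s.
Time per layer: 68.2504 + 16.8 → 85.0504 s.
2000 layers × 85.0504 s/layer = 170100.8 s, i.e. 47.25 hours.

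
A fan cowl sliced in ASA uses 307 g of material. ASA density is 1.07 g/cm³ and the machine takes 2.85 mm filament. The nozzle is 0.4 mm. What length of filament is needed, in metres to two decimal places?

Volume = 307 g / 1.07 g·cm⁻³ = 286.9159 cm³ = 286915.9 mm³.
Filament cross-section = π × (2.85/2)² = 6.3794 mm².
L = V/A = 286915.9/6.3794 = 44975.37 mm → 44.98 m.

44.98 m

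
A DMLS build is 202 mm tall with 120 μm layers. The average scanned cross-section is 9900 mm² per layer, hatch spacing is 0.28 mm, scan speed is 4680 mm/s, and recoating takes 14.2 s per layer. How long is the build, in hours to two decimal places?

10.18 hours

Layers = ⌈202/0.12⌉ = 1684.
Per-layer scan distance = 9900 / 0.28, so 35357.1 mm.
Laser time per layer = 35357.1 / 4680 = 7.5549 s.
Layer cycle: 7.5549 + 14.2 → 21.7549 s.
1684 layers × 21.7549 s/layer = 36635.2516 s, i.e. 10.18 hours.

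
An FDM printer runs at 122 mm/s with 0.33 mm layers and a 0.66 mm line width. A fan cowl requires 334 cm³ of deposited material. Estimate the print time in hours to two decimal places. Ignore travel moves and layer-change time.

3.49 hours

Line area = 0.33 × 0.66 = 0.2178 mm².
Toolpath length = 334 cm³ / 0.2178 mm² = 334000 / 0.2178 = 1533517 mm.
Extrusion time = 1533517 / 122 = 12569.8 s.
In the requested units: 12569.8 s = 3.49 hours.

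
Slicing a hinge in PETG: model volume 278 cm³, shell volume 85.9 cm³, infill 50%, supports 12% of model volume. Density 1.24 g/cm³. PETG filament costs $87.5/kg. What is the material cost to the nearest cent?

$23.36

Interior volume = 278 − 85.9, so 192.1 cm³.
Infill deposited: 0.50 × 192.1 → 96.05 cm³.
Support: 0.12 × 278 → 33.36 cm³.
Total printed volume: 85.9 + 96.05 + 33.36 → 215.31 cm³.
Mass: 215.31 × 1.24 → 266.9844 g.
Cost = 266.9844 g / 1000 × $87.5/kg = $23.36.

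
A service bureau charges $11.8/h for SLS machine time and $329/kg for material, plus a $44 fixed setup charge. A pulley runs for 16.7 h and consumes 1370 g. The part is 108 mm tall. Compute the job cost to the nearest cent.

$691.79

Machine-time cost = 11.8 × 16.7, so $197.06.
Material charge = 329 × 1370/1000 = $450.73.
Total = 197.06 + 450.73 + 44 = $691.79.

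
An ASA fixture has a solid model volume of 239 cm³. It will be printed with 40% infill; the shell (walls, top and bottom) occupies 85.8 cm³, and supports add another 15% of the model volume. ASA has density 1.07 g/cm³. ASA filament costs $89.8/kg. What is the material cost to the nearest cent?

Volume inside the shell = 239 − 85.8 = 153.2 cm³.
Deposited infill = 0.40 × 153.2 = 61.28 cm³.
Support: 0.15 × 239 → 35.85 cm³.
Total printed volume: 85.8 + 61.28 + 35.85 → 182.93 cm³.
Mass = 182.93 × 1.07 = 195.7351 g.
Cost = 195.7351 g / 1000 × $89.8/kg = $17.58.

$17.58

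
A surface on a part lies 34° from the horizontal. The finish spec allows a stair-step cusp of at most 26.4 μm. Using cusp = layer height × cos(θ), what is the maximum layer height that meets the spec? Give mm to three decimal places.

Layer height = cusp / cos(34°) = 0.0264 / 0.8290 = 0.032 mm.

0.032 mm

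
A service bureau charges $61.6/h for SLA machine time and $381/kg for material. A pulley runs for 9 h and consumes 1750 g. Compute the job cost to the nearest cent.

$1221.15

Machine cost = 61.6 × 9 = $554.40.
Material cost: 381 × 1750/1000 → $666.75.
Job cost: 554.40 + 666.75 = $1221.15.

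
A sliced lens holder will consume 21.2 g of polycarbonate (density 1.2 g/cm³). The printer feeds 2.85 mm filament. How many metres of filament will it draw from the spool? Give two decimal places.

2.77 m

Extruded volume: 21.2/1.2 = 17.6667 cm³ (17666.7 mm³).
Filament cross-section = π × (2.85/2)² = 6.3794 mm².
L = V/A = 17666.7/6.3794 = 2769.34 mm → 2.77 m.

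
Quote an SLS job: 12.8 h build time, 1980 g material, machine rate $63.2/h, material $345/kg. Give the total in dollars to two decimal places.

$1492.06

Machine cost = 63.2 × 12.8 = $808.96.
Material cost: 345 × 1980/1000 → $683.10.
Job cost: 808.96 + 683.10 = $1492.06.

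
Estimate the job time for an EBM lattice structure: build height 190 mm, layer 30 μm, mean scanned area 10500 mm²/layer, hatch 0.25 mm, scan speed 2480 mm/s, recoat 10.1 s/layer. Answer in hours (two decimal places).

Layer count = ceil(190 / 0.03) = 6334.
Hatch length per layer: 10500 / 0.25 → 42000 mm.
Per-layer scan time: 42000 / 2480 → 16.9355 s.
Layer cycle = 16.9355 + 10.1 = 27.0355 s.
Build time = 6334 × 27.0355 = 171242.857 s = 47.57 hours.

47.57 hours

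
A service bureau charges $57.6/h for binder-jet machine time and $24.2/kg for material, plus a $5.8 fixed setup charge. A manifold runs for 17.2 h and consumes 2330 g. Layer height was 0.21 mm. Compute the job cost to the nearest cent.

Machine-time cost: 57.6 × 17.2 → $990.72.
Feedstock cost = 24.2 × 2330/1000, so $56.386.
Adding setup: 990.72 + 56.386 + 5.8 → 1052.906 ≈ $1052.91.

$1052.91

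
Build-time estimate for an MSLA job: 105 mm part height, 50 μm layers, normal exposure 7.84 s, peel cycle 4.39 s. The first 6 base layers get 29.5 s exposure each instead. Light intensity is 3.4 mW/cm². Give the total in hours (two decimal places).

Number of layers: 105 / 0.05 → 2100 (rounded up).
Base layers = 6 × (29.5 + 4.39), so 203.34 s.
Normal layers: 2094 × (7.84 + 4.39) → 25609.62 s.
Total = 203.34 + 25609.62 = 25812.96 s = 7.17 hours.

7.17 hours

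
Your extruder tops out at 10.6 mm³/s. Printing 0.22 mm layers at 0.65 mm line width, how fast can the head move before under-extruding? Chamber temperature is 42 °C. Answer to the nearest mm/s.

A = 0.22 × 0.65 = 0.143 mm².
Max speed = 10.6 / 0.143 = 74.13 ≈ 74 mm/s.

74 mm/s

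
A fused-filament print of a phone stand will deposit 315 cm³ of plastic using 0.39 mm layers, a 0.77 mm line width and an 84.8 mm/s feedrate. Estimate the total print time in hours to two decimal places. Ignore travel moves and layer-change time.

Extrusion cross-section = 0.39 × 0.77 = 0.3003 mm².
Toolpath length = 315 cm³ / 0.3003 mm² = 315000 / 0.3003 = 1048951 mm.
Print-move time: 1048951 / 84.8 → 12369.7 s.
Converting: 12369.7 s = 3.44 hours.

3.44 hours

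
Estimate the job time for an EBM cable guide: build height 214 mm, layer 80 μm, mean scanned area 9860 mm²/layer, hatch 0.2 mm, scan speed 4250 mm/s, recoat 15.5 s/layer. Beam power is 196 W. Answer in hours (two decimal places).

20.14 hours

Number of layers: 214 / 0.08 → 2675 (rounded up).
Per-layer scan distance: 9860 / 0.2 → 49300 mm.
Scan time per layer: 49300 / 4250 → 11.6 s.
Time per layer = 11.6 + 15.5, so 27.1 s.
Total: 2675 × 27.1 s = 72492.5 s → 20.14 hours.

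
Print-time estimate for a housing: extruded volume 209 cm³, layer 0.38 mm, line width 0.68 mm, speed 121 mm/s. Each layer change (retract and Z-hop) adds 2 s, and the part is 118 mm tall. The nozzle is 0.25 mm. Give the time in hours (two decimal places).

2.03 hours

Extrusion cross-section: 0.38 × 0.68 → 0.2584 mm².
Path length: 209000 mm³ / 0.2584 mm² → 808823.5 mm.
Time extruding: 808823.5 / 121 → 6684.5 s.
Number of layers: 118 / 0.38 → 311 (rounded up).
Non-print overhead = 311 × 2, so 622 s.
Total = 6684.5 + 622 = 7306.5 s = 2.03 hours.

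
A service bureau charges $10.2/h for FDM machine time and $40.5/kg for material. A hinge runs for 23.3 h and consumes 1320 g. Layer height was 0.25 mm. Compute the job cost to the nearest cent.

Time charge: 10.2 × 23.3 → $237.66.
Feedstock cost: 40.5 × 1320/1000 → $53.46.
Total = 237.66 + 53.46 = $291.12.

$291.12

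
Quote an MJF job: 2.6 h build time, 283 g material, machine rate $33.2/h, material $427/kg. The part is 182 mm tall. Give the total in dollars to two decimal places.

$207.16

Machine cost = 33.2 × 2.6, so $86.32.
Material charge = 427 × 283/1000, so $120.841.
Total = 86.32 + 120.841 = 207.161 ≈ $207.16.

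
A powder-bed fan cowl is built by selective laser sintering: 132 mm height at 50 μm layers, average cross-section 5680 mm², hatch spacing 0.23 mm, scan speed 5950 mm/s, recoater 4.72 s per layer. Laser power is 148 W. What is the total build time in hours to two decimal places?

6.51 hours

Layers = ⌈132/0.05⌉ = 2640.
Per-layer scan distance: 5680 / 0.23 → 24695.7 mm.
Per-layer scan time = 24695.7 / 5950, so 4.1505 s.
Layer cycle: 4.1505 + 4.72 → 8.8705 s.
Build time = 2640 × 8.8705 = 23418.12 s = 6.51 hours.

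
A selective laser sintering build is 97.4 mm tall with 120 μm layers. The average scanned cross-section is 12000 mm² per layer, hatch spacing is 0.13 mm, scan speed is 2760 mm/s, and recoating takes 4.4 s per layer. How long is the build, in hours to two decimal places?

Layer count = ceil(97.4 / 0.12) = 812.
Scan path per layer = 12000 / 0.13 = 92307.7 mm.
Scan time per layer: 92307.7 / 2760 → 33.4448 s.
Per-layer time = 33.4448 + 4.4, so 37.8448 s.
812 layers × 37.8448 s/layer = 30729.9776 s, i.e. 8.54 hours.

8.54 hours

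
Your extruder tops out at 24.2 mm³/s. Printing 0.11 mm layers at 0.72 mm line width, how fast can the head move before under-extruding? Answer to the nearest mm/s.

306 mm/s

A = 0.11 × 0.72, so 0.0792 mm².
Max speed = 24.2 / 0.0792 = 305.56 ≈ 306 mm/s.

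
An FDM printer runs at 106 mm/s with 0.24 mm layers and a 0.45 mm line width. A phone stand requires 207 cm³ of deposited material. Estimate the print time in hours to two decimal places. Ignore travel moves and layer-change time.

Extrusion cross-section = 0.24 × 0.45 = 0.108 mm².
Path length: 207000 mm³ / 0.108 mm² → 1916666.7 mm.
Extrusion time = 1916666.7 / 106, so 18081.8 s.
Converting: 18081.8 s = 5.02 hours.

5.02 hours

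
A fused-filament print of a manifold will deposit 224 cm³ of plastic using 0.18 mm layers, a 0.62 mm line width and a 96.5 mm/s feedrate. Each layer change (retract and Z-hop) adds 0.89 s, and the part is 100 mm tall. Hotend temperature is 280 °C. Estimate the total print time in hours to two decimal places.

Extrusion cross-section: 0.18 × 0.62 → 0.1116 mm².
Path length: 224000 mm³ / 0.1116 mm² → 2007168.5 mm.
Time extruding = 2007168.5 / 96.5 = 20799.7 s.
Number of layers: 100 / 0.18 → 556 (rounded up).
Z-hop total = 556 × 0.89, so 494.84 s.
Total = 20799.7 + 494.84 = 21294.54 s = 5.92 hours.

5.92 hours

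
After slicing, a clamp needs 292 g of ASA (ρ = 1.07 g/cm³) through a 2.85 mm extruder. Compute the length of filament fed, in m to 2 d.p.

42.78 m

Volume = 292 g / 1.07 g·cm⁻³ = 272.8972 cm³ = 272897.2 mm³.
Filament cross-section = π × (2.85/2)² = 6.3794 mm².
Length = 272897.2 / 6.3794 = 42777.88 mm = 42.78 m.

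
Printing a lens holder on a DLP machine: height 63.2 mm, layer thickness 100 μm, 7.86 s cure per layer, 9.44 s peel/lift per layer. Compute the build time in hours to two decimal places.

Layer count = ceil(63.2 / 0.1) = 632.
Cycle time = 7.86 + 9.44 = 17.3 s.
Build time: 632 × 17.3 s = 10933.6 s, i.e. 3.04 hours.

3.04 hours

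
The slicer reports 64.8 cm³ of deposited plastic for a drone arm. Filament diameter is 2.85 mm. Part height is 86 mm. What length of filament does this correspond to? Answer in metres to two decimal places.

Cross-section of 2.85 mm filament: π·(2.85/2)² = 6.3794 mm².
Length = 64.8 cm³ / 6.3794 mm² = 64800 / 6.3794 = 10157.7 mm = 10.16 m.

10.16 m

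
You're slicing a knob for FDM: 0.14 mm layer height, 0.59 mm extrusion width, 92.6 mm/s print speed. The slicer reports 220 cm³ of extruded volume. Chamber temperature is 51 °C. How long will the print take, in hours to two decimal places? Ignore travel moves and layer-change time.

Line area = 0.14 × 0.59 = 0.0826 mm².
Total extruded path = 220000/0.0826 = 2663438.3 mm.
Extrusion time = 2663438.3 / 92.6, so 28762.8 s.
In the requested units: 28762.8 s = 7.99 hours.

7.99 hours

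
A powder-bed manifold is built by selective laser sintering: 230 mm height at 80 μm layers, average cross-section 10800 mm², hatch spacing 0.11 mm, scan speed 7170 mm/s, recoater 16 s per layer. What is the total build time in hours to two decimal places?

23.71 hours

Layer count = ceil(230 / 0.08) = 2875.
Per-layer scan distance: 10800 / 0.11 → 98181.8 mm.
Scan time per layer = 98181.8 / 7170 = 13.6934 s.
Layer cycle: 13.6934 + 16 → 29.6934 s.
Total: 2875 × 29.6934 s = 85368.525 s → 23.71 hours.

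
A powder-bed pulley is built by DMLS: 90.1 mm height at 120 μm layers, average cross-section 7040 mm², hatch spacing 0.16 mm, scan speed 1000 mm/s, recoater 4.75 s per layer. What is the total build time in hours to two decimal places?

Layer count = ceil(90.1 / 0.12) = 751.
Hatch length per layer: 7040 / 0.16 → 44000 mm.
Scan time per layer = 44000 / 1000 = 44 s.
Layer cycle = 44 + 4.75, so 48.75 s.
751 layers × 48.75 s/layer = 36611.25 s, i.e. 10.17 hours.

10.17 hours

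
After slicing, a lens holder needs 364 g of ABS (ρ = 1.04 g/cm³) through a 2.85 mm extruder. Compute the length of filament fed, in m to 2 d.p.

54.86 m

Volume = 364 g / 1.04 g·cm⁻³ = 350 cm³ = 350000 mm³.
Filament cross-section = π × (2.85/2)² = 6.3794 mm².
L = V/A = 350000/6.3794 = 54864.09 mm → 54.86 m.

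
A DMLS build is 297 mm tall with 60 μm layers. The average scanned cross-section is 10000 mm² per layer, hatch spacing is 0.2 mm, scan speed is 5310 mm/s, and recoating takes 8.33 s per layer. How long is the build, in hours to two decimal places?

Layers = ⌈297/0.06⌉ = 4950.
Scan path per layer: 10000 / 0.2 → 50000 mm.
Scan time per layer = 50000 / 5310 = 9.4162 s.
Layer cycle = 9.4162 + 8.33, so 17.7462 s.
Total: 4950 × 17.7462 s = 87843.69 s → 24.40 hours.

24.40 hours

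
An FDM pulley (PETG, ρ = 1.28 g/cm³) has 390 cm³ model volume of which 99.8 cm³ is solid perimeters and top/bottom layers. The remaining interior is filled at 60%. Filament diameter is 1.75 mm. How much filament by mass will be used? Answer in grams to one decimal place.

Infill region = 390 − 99.8, so 290.2 cm³.
Infill volume = 0.60 × 290.2, so 174.12 cm³.
Deposited volume = 99.8 + 174.12, so 273.92 cm³.
Mass = 273.92 × 1.28, so 350.6176 g.

350.6 g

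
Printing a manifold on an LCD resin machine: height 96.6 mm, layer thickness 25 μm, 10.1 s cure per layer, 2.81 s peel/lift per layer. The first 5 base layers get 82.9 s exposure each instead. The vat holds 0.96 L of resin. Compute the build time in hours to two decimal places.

Layer count = ceil(96.6 / 0.025) = 3864.
Base layers: 5 × (82.9 + 2.81) → 428.55 s.
Regular layers = 3859 × (10.1 + 2.81), so 49819.69 s.
Total = 428.55 + 49819.69 = 50248.24 s = 13.96 hours.

13.96 hours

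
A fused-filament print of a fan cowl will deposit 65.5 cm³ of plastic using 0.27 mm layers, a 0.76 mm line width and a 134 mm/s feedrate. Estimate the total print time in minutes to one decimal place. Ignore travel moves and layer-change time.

39.7 minutes

Bead cross-section: 0.27 × 0.76 → 0.2052 mm².
Path length: 65500 mm³ / 0.2052 mm² → 319200.8 mm.
Extrusion time = 319200.8 / 134, so 2382.1 s.
In the requested units: 2382.1 s = 39.7 minutes.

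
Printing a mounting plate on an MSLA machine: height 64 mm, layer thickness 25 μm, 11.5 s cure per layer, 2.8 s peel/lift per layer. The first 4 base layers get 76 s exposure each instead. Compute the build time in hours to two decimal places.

10.24 hours

Layer count = ceil(64 / 0.025) = 2560.
Bottom layers = 4 × (76 + 2.8), so 315.2 s.
Normal layers: 2556 × (11.5 + 2.8) → 36550.8 s.
Sum: 315.2 + 36550.8 = 36866 s → 10.24 hours.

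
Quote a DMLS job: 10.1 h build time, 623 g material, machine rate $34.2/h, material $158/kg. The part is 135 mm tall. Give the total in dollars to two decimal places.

Machine cost: 34.2 × 10.1 → $345.42.
Material cost = 158 × 623/1000 = $98.434.
Total = 345.42 + 98.434 = 443.854 ≈ $443.85.

$443.85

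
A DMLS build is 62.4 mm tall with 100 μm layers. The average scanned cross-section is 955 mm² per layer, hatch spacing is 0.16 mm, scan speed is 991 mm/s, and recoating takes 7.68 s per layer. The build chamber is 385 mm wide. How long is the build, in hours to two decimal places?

Layers = ⌈62.4/0.1⌉ = 624.
Scan path per layer: 955 / 0.16 → 5968.8 mm.
Laser time per layer = 5968.8 / 991 = 6.023 s.
Per-layer time = 6.023 + 7.68 = 13.703 s.
Total: 624 × 13.703 s = 8550.672 s → 2.38 hours.

2.38 hours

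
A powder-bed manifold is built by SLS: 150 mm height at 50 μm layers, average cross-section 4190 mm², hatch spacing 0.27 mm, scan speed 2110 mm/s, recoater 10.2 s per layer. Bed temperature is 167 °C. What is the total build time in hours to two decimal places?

14.63 hours

Number of layers: 150 / 0.05 → 3000 (rounded up).
Per-layer scan distance = 4190 / 0.27, so 15518.5 mm.
Scan time per layer = 15518.5 / 2110, so 7.3547 s.
Time per layer = 7.3547 + 10.2 = 17.5547 s.
Total: 3000 × 17.5547 s = 52664.1 s → 14.63 hours.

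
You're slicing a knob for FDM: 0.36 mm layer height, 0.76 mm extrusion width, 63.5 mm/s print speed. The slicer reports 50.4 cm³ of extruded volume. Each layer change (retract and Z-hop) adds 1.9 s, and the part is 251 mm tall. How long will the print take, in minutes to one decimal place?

Line area = 0.36 × 0.76, so 0.2736 mm².
Toolpath length = 50.4 cm³ / 0.2736 mm² = 50400 / 0.2736 = 184210.5 mm.
Print-move time = 184210.5 / 63.5, so 2901 s.
Layer count = ceil(251 / 0.36) = 698.
Layer-change overhead = 698 × 1.9, so 1326.2 s.
Total = 2901 + 1326.2 = 4227.2 s = 70.5 minutes.

70.5 minutes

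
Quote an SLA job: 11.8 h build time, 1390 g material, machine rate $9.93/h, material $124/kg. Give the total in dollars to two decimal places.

$289.53

Machine cost: 9.93 × 11.8 → $117.174.
Material charge: 124 × 1390/1000 → $172.36.
Job cost: 117.174 + 172.36 = 289.534 ≈ $289.53.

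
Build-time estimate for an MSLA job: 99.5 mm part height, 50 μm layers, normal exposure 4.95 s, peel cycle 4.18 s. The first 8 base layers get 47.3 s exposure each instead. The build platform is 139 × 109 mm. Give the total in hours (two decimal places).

Layers = ⌈99.5/0.05⌉ = 1990.
Base layers = 8 × (47.3 + 4.18), so 411.84 s.
Regular layers = 1982 × (4.95 + 4.18) = 18095.66 s.
Sum: 411.84 + 18095.66 = 18507.5 s → 5.14 hours.

5.14 hours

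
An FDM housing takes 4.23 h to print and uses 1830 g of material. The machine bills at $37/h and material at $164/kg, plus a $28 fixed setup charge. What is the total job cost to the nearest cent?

$484.63

Machine cost = 37 × 4.23, so $156.51.
Material cost = 164 × 1830/1000 = $300.12.
Adding setup: 156.51 + 300.12 + 28 → $484.63.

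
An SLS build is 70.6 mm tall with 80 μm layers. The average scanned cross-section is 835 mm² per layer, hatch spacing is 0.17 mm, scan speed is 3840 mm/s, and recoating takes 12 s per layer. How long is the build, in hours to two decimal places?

Layer count = ceil(70.6 / 0.08) = 883.
Per-layer scan distance = 835 / 0.17 = 4911.8 mm.
Laser time per layer = 4911.8 / 3840, so 1.2791 s.
Time per layer: 1.2791 + 12 → 13.2791 s.
Total: 883 × 13.2791 s = 11725.4453 s → 3.26 hours.

3.26 hours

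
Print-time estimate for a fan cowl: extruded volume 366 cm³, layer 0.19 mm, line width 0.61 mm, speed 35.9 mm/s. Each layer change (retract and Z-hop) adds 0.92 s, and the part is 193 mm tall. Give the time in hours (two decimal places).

Line area = 0.19 × 0.61 = 0.1159 mm².
Toolpath length = 366 cm³ / 0.1159 mm² = 366000 / 0.1159 = 3157894.7 mm.
Print-move time = 3157894.7 / 35.9, so 87963.6 s.
Layer count = ceil(193 / 0.19) = 1016.
Non-print overhead = 1016 × 0.92, so 934.72 s.
Altogether 87963.6 + 934.72 = 88898.32 s, i.e. 24.69 hours.

24.69 hours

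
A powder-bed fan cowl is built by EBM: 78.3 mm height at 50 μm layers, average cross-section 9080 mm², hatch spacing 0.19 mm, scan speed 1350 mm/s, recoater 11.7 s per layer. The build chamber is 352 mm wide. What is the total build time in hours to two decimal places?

20.49 hours

Layers = ⌈78.3/0.05⌉ = 1566.
Scan path per layer = 9080 / 0.19 = 47789.5 mm.
Per-layer scan time = 47789.5 / 1350 = 35.3996 s.
Per-layer time = 35.3996 + 11.7 = 47.0996 s.
Build time = 1566 × 47.0996 = 73757.9736 s = 20.49 hours.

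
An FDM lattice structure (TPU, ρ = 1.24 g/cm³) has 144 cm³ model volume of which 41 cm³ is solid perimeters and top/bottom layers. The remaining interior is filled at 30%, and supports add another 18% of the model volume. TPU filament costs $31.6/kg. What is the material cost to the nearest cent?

Interior volume = 144 − 41 = 103 cm³.
Deposited infill: 0.30 × 103 → 30.9 cm³.
Support = 0.18 × 144, so 25.92 cm³.
Deposited volume: 41 + 30.9 + 25.92 → 97.82 cm³.
Mass = 97.82 × 1.24, so 121.2968 g.
At $31.6/kg: 121.2968/1000 × 31.6 = $3.83.

$3.83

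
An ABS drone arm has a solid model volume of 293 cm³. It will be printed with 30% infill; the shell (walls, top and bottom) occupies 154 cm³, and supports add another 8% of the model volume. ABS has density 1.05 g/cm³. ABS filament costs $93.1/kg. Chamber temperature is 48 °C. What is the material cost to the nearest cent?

$21.42

Infill region = 293 − 154, so 139 cm³.
Deposited infill: 0.30 × 139 → 41.7 cm³.
Support = 0.08 × 293 = 23.44 cm³.
Total extruded: 154 + 41.7 + 23.44 → 219.14 cm³.
Mass = 219.14 × 1.05, so 230.097 g.
At $93.1/kg: 230.097/1000 × 93.1 = $21.42.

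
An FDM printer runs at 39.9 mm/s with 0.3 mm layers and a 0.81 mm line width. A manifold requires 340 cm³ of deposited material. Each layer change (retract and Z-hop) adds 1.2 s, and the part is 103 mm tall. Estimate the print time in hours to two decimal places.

Line area: 0.3 × 0.81 → 0.243 mm².
Total extruded path = 340000/0.243 = 1399177 mm.
Time extruding = 1399177 / 39.9, so 35067.1 s.
Layers = ⌈103/0.3⌉ = 344.
Non-print overhead = 344 × 1.2, so 412.8 s.
Total = 35067.1 + 412.8 = 35479.9 s = 9.86 hours.

9.86 hours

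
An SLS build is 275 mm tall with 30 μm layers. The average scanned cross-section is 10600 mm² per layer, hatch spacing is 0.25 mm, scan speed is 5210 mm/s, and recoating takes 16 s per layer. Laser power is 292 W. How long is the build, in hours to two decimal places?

61.47 hours

Layer count = ceil(275 / 0.03) = 9167.
Per-layer scan distance = 10600 / 0.25, so 42400 mm.
Per-layer scan time: 42400 / 5210 → 8.1382 s.
Per-layer time: 8.1382 + 16 → 24.1382 s.
Total: 9167 × 24.1382 s = 221274.8794 s → 61.47 hours.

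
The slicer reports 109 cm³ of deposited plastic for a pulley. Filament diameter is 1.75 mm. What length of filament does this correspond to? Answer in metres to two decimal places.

A = π r² = π × 0.875² = 2.4053 mm².
L = 109000 mm³ / 2.4053 mm² = 45316.59 mm, i.e. 45.32 m.

45.32 m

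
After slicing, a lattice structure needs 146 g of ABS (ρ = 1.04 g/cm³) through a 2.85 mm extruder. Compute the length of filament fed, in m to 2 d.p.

22.01 m

Volume = 146 g / 1.04 g·cm⁻³ = 140.3846 cm³ = 140384.6 mm³.
A = π r² = π × 1.425² = 6.3794 mm².
Length = 140384.6 / 6.3794 = 22005.93 mm = 22.01 m.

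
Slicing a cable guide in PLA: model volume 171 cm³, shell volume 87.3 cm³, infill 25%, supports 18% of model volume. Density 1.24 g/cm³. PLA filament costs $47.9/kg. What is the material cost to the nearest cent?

Infill region = 171 − 87.3, so 83.7 cm³.
Infill volume: 0.25 × 83.7 → 20.925 cm³.
Support: 0.18 × 171 → 30.78 cm³.
Total extruded = 87.3 + 20.925 + 30.78, so 139.005 cm³.
Mass = 139.005 × 1.24, so 172.3662 g.
Cost = 172.3662 g / 1000 × $47.9/kg = $8.26.

$8.26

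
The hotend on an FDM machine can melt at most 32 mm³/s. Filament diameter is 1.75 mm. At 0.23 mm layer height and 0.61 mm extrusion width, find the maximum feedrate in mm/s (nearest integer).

A = 0.23 × 0.61, so 0.1403 mm².
Max speed = 32 / 0.1403 = 228.08 ≈ 228 mm/s.

228 mm/s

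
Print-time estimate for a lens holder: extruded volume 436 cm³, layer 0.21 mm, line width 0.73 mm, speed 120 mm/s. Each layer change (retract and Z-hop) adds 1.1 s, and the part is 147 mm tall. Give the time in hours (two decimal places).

6.80 hours

Bead cross-section: 0.21 × 0.73 → 0.1533 mm².
Total extruded path = 436000/0.1533 = 2844096.5 mm.
Print-move time = 2844096.5 / 120, so 23700.8 s.
Layers = ⌈147/0.21⌉ = 700.
Z-hop total = 700 × 1.1 = 770 s.
Total = 23700.8 + 770 = 24470.8 s = 6.80 hours.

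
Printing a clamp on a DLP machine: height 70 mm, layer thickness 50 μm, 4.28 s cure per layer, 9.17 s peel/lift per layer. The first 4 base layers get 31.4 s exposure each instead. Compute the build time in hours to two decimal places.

Layers = ⌈70/0.05⌉ = 1400.
Burn-in layers = 4 × (31.4 + 9.17) = 162.28 s.
Remaining layers = 1396 × (4.28 + 9.17) = 18776.2 s.
Sum: 162.28 + 18776.2 = 18938.48 s → 5.26 hours.

5.26 hours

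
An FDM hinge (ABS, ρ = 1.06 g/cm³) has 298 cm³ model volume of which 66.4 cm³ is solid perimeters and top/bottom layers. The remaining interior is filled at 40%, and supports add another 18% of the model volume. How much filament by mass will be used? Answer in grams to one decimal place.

Interior volume = 298 − 66.4, so 231.6 cm³.
Deposited infill = 0.40 × 231.6, so 92.64 cm³.
Support: 0.18 × 298 → 53.64 cm³.
Deposited volume: 66.4 + 92.64 + 53.64 → 212.68 cm³.
Mass = 212.68 × 1.06, so 225.4408 g.

225.4 g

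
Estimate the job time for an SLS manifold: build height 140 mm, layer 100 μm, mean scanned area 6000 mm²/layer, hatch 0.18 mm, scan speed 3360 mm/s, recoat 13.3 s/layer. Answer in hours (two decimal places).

Number of layers: 140 / 0.1 → 1400 (rounded up).
Scan path per layer = 6000 / 0.18 = 33333.3 mm.
Per-layer scan time = 33333.3 / 3360, so 9.9206 s.
Layer cycle: 9.9206 + 13.3 → 23.2206 s.
Build time = 1400 × 23.2206 = 32508.84 s = 9.03 hours.

9.03 hours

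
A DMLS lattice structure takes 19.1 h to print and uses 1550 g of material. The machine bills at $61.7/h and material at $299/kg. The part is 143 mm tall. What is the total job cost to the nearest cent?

Machine-time cost = 61.7 × 19.1 = $1178.47.
Feedstock cost = 299 × 1550/1000, so $463.45.
Job cost: 1178.47 + 463.45 = $1641.92.

$1641.92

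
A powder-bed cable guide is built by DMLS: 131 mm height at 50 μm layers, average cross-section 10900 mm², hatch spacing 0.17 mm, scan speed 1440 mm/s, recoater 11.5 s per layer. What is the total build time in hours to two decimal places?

40.77 hours

Number of layers: 131 / 0.05 → 2620 (rounded up).
Scan path per layer = 10900 / 0.17, so 64117.6 mm.
Laser time per layer = 64117.6 / 1440 = 44.5261 s.
Per-layer time = 44.5261 + 11.5 = 56.0261 s.
2620 layers × 56.0261 s/layer = 146788.382 s, i.e. 40.77 hours.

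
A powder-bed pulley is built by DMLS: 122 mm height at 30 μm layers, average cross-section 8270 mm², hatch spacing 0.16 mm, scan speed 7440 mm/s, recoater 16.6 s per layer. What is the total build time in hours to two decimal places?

26.60 hours

Layer count = ceil(122 / 0.03) = 4067.
Scan path per layer = 8270 / 0.16, so 51687.5 mm.
Scan time per layer: 51687.5 / 7440 → 6.9472 s.
Layer cycle: 6.9472 + 16.6 → 23.5472 s.
Build time = 4067 × 23.5472 = 95766.4624 s = 26.60 hours.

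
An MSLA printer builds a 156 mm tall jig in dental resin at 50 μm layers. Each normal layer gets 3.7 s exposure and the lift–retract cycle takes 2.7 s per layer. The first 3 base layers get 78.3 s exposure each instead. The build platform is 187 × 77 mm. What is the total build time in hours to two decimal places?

Number of layers: 156 / 0.05 → 3120 (rounded up).
Bottom layers = 3 × (78.3 + 2.7), so 243 s.
Regular layers = 3117 × (3.7 + 2.7) = 19948.8 s.
Total = 243 + 19948.8 = 20191.8 s = 5.61 hours.

5.61 hours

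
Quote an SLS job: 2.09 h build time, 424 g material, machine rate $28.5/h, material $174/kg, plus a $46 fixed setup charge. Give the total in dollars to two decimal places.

Machine-time cost: 28.5 × 2.09 → $59.565.
Material charge = 174 × 424/1000, so $73.776.
Adding setup: 59.565 + 73.776 + 46 → 179.341 ≈ $179.34.

$179.34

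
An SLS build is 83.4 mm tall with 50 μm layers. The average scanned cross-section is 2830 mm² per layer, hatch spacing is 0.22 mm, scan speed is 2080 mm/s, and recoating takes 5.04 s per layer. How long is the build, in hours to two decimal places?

Layers = ⌈83.4/0.05⌉ = 1668.
Per-layer scan distance = 2830 / 0.22, so 12863.6 mm.
Scan time per layer = 12863.6 / 2080 = 6.1844 s.
Time per layer = 6.1844 + 5.04 = 11.2244 s.
Total: 1668 × 11.2244 s = 18722.2992 s → 5.20 hours.

5.20 hours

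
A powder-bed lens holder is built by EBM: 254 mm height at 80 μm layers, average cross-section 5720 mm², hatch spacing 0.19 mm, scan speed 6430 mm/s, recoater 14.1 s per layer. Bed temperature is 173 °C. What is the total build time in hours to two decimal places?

16.56 hours

Layer count = ceil(254 / 0.08) = 3175.
Hatch length per layer = 5720 / 0.19, so 30105.3 mm.
Scan time per layer = 30105.3 / 6430 = 4.682 s.
Time per layer: 4.682 + 14.1 → 18.782 s.
Build time = 3175 × 18.782 = 59632.85 s = 16.56 hours.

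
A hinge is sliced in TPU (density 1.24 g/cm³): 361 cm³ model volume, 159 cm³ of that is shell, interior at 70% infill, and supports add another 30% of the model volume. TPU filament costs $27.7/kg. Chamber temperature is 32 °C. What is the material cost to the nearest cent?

$14.04

Volume inside the shell: 361 − 159 → 202 cm³.
Infill volume = 0.70 × 202, so 141.4 cm³.
Support = 0.30 × 361, so 108.3 cm³.
Total printed volume = 159 + 141.4 + 108.3, so 408.7 cm³.
Mass = 408.7 × 1.24 = 506.788 g.
Cost = 506.788 g / 1000 × $27.7/kg = $14.04.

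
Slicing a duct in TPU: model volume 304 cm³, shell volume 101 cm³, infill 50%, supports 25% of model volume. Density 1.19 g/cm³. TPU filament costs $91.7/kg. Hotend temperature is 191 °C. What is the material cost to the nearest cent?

Infill region: 304 − 101 → 203 cm³.
Infill volume: 0.50 × 203 → 101.5 cm³.
Support = 0.25 × 304, so 76 cm³.
Deposited volume: 101 + 101.5 + 76 → 278.5 cm³.
Mass = 278.5 × 1.19, so 331.415 g.
Cost = 331.415 g / 1000 × $91.7/kg = $30.39.

$30.39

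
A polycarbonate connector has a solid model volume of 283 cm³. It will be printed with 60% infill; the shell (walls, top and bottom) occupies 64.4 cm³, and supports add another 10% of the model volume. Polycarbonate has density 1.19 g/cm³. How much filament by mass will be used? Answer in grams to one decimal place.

Interior volume = 283 − 64.4, so 218.6 cm³.
Deposited infill = 0.60 × 218.6, so 131.16 cm³.
Support = 0.10 × 283 = 28.3 cm³.
Total printed volume = 64.4 + 131.16 + 28.3, so 223.86 cm³.
Mass = 223.86 × 1.19 = 266.3934 g.

266.4 g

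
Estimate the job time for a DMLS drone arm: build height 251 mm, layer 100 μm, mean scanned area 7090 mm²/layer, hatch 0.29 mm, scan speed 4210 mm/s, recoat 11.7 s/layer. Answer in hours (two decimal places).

Number of layers: 251 / 0.1 → 2510 (rounded up).
Hatch length per layer = 7090 / 0.29 = 24448.3 mm.
Scan time per layer = 24448.3 / 4210 = 5.8072 s.
Layer cycle = 5.8072 + 11.7, so 17.5072 s.
Build time = 2510 × 17.5072 = 43943.072 s = 12.21 hours.

12.21 hours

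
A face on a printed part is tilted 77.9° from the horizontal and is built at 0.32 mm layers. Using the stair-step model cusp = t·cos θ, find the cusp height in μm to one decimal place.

67.1 μm

Cusp = layer height × cos(77.9°) = 0.32 × 0.2096 = 0.067072 mm = 67.1 μm.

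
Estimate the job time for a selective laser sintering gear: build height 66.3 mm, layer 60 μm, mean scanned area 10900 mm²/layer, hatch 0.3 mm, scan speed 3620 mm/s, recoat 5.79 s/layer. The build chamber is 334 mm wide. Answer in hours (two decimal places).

4.86 hours

Number of layers: 66.3 / 0.06 → 1105 (rounded up).
Scan path per layer = 10900 / 0.3, so 36333.3 mm.
Laser time per layer: 36333.3 / 3620 → 10.0368 s.
Layer cycle: 10.0368 + 5.79 → 15.8268 s.
Total: 1105 × 15.8268 s = 17488.614 s → 4.86 hours.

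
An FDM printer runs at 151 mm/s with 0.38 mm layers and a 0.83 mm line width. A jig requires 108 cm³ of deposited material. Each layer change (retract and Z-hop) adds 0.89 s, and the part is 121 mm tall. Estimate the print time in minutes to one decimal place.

42.5 minutes

Extrusion cross-section = 0.38 × 0.83 = 0.3154 mm².
Total extruded path = 108000/0.3154 = 342422.3 mm.
Time extruding = 342422.3 / 151 = 2267.7 s.
Layers = ⌈121/0.38⌉ = 319.
Non-print overhead = 319 × 0.89 = 283.91 s.
Total = 2267.7 + 283.91 = 2551.61 s = 42.5 minutes.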